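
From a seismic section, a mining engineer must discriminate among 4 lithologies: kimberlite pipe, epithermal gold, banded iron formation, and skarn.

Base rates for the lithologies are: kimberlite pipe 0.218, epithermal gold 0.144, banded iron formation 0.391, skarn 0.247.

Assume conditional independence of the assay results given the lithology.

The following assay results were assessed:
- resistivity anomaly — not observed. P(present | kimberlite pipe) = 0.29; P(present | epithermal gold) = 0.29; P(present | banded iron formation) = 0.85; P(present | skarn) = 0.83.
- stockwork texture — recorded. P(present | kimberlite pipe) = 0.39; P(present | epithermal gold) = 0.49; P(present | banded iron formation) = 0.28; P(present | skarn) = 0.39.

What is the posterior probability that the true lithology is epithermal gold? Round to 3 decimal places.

0.350

Multiply each prior by the joint likelihood of the assay result pattern (using 1 − P(present | H) for each absent assay result):
  kimberlite pipe: 0.218 × (1 − 0.29) × 0.39 = 0.060364
  epithermal gold: 0.144 × (1 − 0.29) × 0.49 = 0.050098
  banded iron formation: 0.391 × (1 − 0.85) × 0.28 = 0.016422
  skarn: 0.247 × (1 − 0.83) × 0.39 = 0.016376
The unnormalized weights sum to 0.14326.
P(epithermal gold | evidence) = 0.050098 / 0.14326 ≈ 0.350.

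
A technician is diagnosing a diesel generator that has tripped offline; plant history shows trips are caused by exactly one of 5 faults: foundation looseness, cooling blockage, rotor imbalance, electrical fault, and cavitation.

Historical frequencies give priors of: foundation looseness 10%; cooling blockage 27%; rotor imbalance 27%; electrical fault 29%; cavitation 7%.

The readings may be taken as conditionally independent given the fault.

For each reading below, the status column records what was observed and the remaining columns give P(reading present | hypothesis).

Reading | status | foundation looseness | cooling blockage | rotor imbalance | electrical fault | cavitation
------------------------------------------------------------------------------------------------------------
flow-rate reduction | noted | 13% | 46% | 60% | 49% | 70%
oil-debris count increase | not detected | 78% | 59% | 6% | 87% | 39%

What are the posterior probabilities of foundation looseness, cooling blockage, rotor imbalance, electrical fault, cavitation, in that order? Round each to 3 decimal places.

0.011, 0.200, 0.599, 0.073, 0.117

Multiply each prior by the joint likelihood of the reading pattern (using 1 − P(present | H) for each absent reading):
  foundation looseness: 0.10 × 0.13 × (1 − 0.78) = 0.00286
  cooling blockage: 0.27 × 0.46 × (1 − 0.59) = 0.050922
  rotor imbalance: 0.27 × 0.60 × (1 − 0.06) = 0.15228
  electrical fault: 0.29 × 0.49 × (1 − 0.87) = 0.018473
  cavitation: 0.07 × 0.70 × (1 − 0.39) = 0.02989
Normalizing constant Z = 0.00286 + 0.050922 + 0.15228 + 0.018473 + 0.02989 = 0.25443.
P(foundation looseness | evidence) = 0.00286 / 0.25443 ≈ 0.011
P(cooling blockage | evidence) = 0.050922 / 0.25443 ≈ 0.200
P(rotor imbalance | evidence) = 0.15228 / 0.25443 ≈ 0.599
P(electrical fault | evidence) = 0.018473 / 0.25443 ≈ 0.073
P(cavitation | evidence) = 0.02989 / 0.25443 ≈ 0.117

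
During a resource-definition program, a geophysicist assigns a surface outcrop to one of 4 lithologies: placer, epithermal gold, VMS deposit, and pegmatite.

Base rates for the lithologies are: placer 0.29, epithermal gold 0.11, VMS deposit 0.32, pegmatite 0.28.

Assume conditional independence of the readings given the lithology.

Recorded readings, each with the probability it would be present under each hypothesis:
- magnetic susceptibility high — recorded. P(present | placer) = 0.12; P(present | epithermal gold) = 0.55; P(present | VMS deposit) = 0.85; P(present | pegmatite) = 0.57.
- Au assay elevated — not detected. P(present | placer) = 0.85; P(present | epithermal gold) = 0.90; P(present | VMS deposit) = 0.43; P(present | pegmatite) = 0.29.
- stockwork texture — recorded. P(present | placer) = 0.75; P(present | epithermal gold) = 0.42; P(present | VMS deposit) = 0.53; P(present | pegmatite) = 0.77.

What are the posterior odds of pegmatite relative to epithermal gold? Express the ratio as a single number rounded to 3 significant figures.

34.3

Unnormalized posterior weight (prior times the reading likelihoods) for each of the two hypotheses (using 1 − P(present | H) for each absent reading):
  pegmatite: 0.28 × 0.57 × (1 − 0.29) × 0.77 = 0.087253
  epithermal gold: 0.11 × 0.55 × (1 − 0.90) × 0.42 = 0.002541
Odds(pegmatite : epithermal gold) = 0.087253 / 0.002541 ≈ 34.3.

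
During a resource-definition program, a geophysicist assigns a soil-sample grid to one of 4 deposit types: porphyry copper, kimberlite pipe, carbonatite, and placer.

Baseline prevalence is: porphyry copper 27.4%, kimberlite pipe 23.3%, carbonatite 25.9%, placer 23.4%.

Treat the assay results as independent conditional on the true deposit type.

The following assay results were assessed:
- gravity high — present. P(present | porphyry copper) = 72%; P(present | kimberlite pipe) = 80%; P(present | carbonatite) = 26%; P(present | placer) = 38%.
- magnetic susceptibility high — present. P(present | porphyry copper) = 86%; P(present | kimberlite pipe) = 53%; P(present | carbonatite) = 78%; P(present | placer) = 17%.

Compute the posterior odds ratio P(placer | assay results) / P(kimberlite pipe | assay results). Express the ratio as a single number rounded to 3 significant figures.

0.153

Unnormalized posterior weight (prior times the assay result likelihoods) for each of the two hypotheses:
  placer: 0.234 × 0.38 × 0.17 = 0.015116
  kimberlite pipe: 0.233 × 0.80 × 0.53 = 0.098792
Odds(placer : kimberlite pipe) = 0.015116 / 0.098792 ≈ 0.153.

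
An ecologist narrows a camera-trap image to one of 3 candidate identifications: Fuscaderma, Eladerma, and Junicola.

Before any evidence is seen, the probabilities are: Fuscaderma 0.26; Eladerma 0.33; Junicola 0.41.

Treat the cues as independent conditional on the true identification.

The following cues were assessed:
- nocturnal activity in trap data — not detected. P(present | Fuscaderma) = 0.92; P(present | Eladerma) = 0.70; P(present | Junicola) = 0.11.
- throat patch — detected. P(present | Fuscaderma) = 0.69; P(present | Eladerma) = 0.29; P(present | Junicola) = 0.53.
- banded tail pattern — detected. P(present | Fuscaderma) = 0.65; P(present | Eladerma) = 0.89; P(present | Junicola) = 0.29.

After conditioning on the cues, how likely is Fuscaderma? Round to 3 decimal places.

Multiply each prior by the joint likelihood of the cue pattern (using 1 − P(present | H) for each absent cue):
  Fuscaderma: 0.26 × (1 − 0.92) × 0.69 × 0.65 = 0.0093288
  Eladerma: 0.33 × (1 − 0.70) × 0.29 × 0.89 = 0.025552
  Junicola: 0.41 × (1 − 0.11) × 0.53 × 0.29 = 0.056085
Normalizing constant Z = 0.0093288 + 0.025552 + 0.056085 = 0.090966.
P(Fuscaderma | evidence) = 0.0093288 / 0.090966 ≈ 0.103.

0.103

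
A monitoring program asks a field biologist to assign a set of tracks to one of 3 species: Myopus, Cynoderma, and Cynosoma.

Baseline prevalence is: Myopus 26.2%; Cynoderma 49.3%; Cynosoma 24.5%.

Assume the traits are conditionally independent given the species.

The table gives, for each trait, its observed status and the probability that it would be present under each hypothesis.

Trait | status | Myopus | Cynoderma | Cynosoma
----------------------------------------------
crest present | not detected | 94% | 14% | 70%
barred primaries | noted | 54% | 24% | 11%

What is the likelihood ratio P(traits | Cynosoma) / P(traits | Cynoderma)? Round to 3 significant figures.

0.160

The Bayes factor is the ratio of the joint likelihoods of the trait pattern under the two hypotheses (using 1 − P(present | H) for each absent trait).
  Cynosoma: (1 − 0.70) × 0.11 = 0.033
  Cynoderma: (1 − 0.14) × 0.24 = 0.2064
Bayes factor = 0.033 / 0.2064 ≈ 0.160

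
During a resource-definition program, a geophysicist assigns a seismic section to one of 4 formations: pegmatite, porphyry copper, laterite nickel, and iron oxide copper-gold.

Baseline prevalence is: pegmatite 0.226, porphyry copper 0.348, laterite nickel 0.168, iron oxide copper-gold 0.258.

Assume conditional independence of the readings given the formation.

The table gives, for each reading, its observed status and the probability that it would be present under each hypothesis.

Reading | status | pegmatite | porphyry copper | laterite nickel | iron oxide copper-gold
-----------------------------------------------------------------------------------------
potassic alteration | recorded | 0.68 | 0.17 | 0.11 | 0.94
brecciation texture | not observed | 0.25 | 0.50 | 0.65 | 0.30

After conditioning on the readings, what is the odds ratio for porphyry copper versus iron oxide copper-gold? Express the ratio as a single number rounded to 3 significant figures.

Posterior odds equal prior odds times the likelihood ratio; only the two competing hypotheses matter (using 1 − P(present | H) for each absent reading).
  porphyry copper: 0.348 × 0.17 × (1 − 0.50) = 0.02958
  iron oxide copper-gold: 0.258 × 0.94 × (1 − 0.30) = 0.16976
Odds(porphyry copper : iron oxide copper-gold) = 0.02958 / 0.16976 ≈ 0.174.

0.174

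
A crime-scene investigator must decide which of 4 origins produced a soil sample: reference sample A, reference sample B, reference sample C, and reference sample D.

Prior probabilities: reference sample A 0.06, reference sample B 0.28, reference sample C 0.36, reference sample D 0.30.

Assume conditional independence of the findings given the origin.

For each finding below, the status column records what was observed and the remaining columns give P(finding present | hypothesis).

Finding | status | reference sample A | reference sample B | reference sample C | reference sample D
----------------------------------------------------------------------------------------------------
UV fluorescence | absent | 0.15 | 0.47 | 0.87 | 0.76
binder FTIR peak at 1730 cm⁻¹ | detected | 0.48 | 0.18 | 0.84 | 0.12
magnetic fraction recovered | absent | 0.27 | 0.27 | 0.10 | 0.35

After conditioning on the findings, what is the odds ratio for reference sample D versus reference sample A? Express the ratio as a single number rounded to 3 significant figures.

0.314

Unnormalized posterior weight (prior times the finding likelihoods) for each of the two hypotheses (using 1 − P(present | H) for each absent finding):
  reference sample D: 0.30 × (1 − 0.76) × 0.12 × (1 − 0.35) = 0.005616
  reference sample A: 0.06 × (1 − 0.15) × 0.48 × (1 − 0.27) = 0.01787
Posterior odds = 0.005616 / 0.01787 ≈ 0.314.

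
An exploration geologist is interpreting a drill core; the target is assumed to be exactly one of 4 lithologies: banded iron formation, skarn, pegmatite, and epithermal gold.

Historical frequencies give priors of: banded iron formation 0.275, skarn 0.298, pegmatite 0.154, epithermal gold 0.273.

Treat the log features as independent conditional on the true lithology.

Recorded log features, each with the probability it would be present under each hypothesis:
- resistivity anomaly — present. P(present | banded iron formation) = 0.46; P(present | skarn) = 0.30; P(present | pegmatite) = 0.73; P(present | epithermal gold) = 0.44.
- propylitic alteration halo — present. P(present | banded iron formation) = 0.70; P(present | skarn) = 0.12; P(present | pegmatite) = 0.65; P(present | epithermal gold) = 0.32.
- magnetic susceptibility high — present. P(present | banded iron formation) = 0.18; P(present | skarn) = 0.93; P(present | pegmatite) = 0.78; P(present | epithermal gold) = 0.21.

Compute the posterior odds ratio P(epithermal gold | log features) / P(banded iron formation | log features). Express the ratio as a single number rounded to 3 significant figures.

Posterior odds equal prior odds times the likelihood ratio; only the two competing hypotheses matter.
  epithermal gold: 0.273 × 0.44 × 0.32 × 0.21 = 0.0080721
  banded iron formation: 0.275 × 0.46 × 0.70 × 0.18 = 0.015939
Odds(epithermal gold : banded iron formation) = 0.0080721 / 0.015939 ≈ 0.506.

0.506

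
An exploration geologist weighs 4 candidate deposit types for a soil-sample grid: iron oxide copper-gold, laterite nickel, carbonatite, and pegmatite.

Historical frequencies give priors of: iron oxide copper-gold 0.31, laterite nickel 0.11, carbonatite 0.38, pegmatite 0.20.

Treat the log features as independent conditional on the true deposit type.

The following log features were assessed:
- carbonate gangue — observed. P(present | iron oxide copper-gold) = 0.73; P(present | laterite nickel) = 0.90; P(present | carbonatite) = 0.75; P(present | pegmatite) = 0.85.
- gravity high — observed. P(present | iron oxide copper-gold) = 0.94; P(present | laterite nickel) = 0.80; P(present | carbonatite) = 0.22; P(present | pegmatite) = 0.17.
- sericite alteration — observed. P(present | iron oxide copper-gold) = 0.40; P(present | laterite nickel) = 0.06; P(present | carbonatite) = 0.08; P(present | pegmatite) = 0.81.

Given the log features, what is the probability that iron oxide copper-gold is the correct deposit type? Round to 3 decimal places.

0.719

For each hypothesis, the unnormalized posterior weight is prior × product of the log feature likelihoods:
  iron oxide copper-gold: 0.31 × 0.73 × 0.94 × 0.40 = 0.085089
  laterite nickel: 0.11 × 0.90 × 0.80 × 0.06 = 0.004752
  carbonatite: 0.38 × 0.75 × 0.22 × 0.08 = 0.005016
  pegmatite: 0.20 × 0.85 × 0.17 × 0.81 = 0.023409
Normalizing constant Z = 0.085089 + 0.004752 + 0.005016 + 0.023409 = 0.11827.
P(iron oxide copper-gold | evidence) = 0.085089 / 0.11827 ≈ 0.719.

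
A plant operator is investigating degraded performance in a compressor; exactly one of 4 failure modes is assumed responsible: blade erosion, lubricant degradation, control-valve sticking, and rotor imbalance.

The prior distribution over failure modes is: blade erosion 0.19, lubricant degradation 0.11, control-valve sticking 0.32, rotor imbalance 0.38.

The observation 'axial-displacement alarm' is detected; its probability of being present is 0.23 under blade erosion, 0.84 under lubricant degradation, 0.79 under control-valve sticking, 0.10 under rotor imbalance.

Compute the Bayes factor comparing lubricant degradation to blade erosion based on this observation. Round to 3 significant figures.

3.65

Likelihood of this observation under each hypothesis:
  lubricant degradation: 0.84
  blade erosion: 0.23
Bayes factor = 0.84 / 0.23 ≈ 3.65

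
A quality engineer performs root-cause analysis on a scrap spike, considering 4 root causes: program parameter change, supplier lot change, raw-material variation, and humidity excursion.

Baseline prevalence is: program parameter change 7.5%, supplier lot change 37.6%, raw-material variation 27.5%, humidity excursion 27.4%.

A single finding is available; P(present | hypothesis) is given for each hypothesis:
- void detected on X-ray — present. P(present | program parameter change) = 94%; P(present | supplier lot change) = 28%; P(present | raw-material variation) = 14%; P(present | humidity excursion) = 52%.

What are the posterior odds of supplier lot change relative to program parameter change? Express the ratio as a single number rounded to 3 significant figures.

Unnormalized posterior weight (prior times the finding likelihood) for each of the two hypotheses:
  supplier lot change: 0.376 × 0.28 = 0.10528
  program parameter change: 0.075 × 0.94 = 0.0705
Posterior odds = 0.10528 / 0.0705 ≈ 1.49.

1.49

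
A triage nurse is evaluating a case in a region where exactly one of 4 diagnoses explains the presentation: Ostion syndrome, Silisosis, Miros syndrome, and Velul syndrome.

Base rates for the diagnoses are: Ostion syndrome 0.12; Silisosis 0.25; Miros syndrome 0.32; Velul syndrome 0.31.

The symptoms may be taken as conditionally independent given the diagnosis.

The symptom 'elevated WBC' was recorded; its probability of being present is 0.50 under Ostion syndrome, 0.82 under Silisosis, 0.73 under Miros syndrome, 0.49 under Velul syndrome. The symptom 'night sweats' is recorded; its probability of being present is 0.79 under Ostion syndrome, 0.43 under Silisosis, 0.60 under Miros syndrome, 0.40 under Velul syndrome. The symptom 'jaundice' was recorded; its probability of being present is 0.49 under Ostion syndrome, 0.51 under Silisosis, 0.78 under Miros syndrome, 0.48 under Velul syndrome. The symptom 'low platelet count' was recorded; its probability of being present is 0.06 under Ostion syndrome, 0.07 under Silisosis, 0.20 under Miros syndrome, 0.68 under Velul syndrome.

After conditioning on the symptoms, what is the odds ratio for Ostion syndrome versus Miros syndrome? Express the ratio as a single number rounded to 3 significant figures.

0.0637

The normalizing constant cancels in an odds ratio, so compute prior × likelihood for the two hypotheses only:
  Ostion syndrome: 0.12 × 0.50 × 0.79 × 0.49 × 0.06 = 0.0013936
  Miros syndrome: 0.32 × 0.73 × 0.60 × 0.78 × 0.20 = 0.021865
Odds(Ostion syndrome : Miros syndrome) = 0.0013936 / 0.021865 ≈ 0.0637.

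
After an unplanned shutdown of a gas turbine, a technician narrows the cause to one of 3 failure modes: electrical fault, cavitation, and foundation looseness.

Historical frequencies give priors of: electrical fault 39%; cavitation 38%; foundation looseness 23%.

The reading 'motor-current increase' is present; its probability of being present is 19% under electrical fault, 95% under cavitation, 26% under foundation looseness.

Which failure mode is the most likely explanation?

By Bayes' rule, the unnormalized weight for each hypothesis is prior × likelihood:
  electrical fault: 0.39 × 0.19 = 0.0741
  cavitation: 0.38 × 0.95 = 0.361
  foundation looseness: 0.23 × 0.26 = 0.0598
Marginal likelihood of the evidence = 0.4949.
P(electrical fault | evidence) ≈ 0.0741 / 0.4949 ≈ 0.150
P(cavitation | evidence) ≈ 0.361 / 0.4949 ≈ 0.729
P(foundation looseness | evidence) ≈ 0.0598 / 0.4949 ≈ 0.121
The largest is 0.729, so cavitation is most probable.

cavitation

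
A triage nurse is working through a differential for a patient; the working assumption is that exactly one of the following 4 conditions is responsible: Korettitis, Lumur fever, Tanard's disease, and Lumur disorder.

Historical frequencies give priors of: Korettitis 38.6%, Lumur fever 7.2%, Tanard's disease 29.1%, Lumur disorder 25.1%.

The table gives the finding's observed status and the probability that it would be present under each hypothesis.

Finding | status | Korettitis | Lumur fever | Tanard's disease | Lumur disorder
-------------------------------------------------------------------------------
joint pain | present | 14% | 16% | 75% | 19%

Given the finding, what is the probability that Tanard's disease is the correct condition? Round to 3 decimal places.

0.658

For each hypothesis, the unnormalized posterior weight is prior × likelihood:
  Korettitis: 0.386 × 0.14 = 0.05404
  Lumur fever: 0.072 × 0.16 = 0.01152
  Tanard's disease: 0.291 × 0.75 = 0.21825
  Lumur disorder: 0.251 × 0.19 = 0.04769
Marginal likelihood of the evidence = 0.3315.
P(Tanard's disease | evidence) = 0.21825 / 0.3315 ≈ 0.658.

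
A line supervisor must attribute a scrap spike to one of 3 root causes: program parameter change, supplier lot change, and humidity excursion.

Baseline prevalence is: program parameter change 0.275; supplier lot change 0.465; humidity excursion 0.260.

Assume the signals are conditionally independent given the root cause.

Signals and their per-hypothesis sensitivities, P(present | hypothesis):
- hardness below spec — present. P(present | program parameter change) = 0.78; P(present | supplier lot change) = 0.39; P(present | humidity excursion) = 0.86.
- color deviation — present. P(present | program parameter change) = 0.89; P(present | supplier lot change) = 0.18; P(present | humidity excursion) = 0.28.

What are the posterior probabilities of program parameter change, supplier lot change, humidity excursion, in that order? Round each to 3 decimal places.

Multiply each prior by the joint likelihood of the signal pattern:
  program parameter change: 0.275 × 0.78 × 0.89 = 0.19091
  supplier lot change: 0.465 × 0.39 × 0.18 = 0.032643
  humidity excursion: 0.260 × 0.86 × 0.28 = 0.062608
Normalizing constant Z = 0.19091 + 0.032643 + 0.062608 = 0.28616.
P(program parameter change | evidence) = 0.19091 / 0.28616 ≈ 0.667
P(supplier lot change | evidence) = 0.032643 / 0.28616 ≈ 0.114
P(humidity excursion | evidence) = 0.062608 / 0.28616 ≈ 0.219

0.667, 0.114, 0.219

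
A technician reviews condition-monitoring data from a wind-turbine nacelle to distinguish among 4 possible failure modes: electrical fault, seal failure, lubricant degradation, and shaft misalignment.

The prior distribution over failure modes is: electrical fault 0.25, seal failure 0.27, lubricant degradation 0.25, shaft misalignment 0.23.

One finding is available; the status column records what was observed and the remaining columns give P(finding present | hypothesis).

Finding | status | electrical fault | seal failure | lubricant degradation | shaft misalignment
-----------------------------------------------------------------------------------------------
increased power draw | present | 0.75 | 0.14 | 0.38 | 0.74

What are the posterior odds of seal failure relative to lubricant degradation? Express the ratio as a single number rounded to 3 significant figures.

Posterior odds equal prior odds times the likelihood ratio; only the two competing hypotheses matter.
  seal failure: 0.27 × 0.14 = 0.0378
  lubricant degradation: 0.25 × 0.38 = 0.095
Posterior odds = 0.0378 / 0.095 ≈ 0.398.

0.398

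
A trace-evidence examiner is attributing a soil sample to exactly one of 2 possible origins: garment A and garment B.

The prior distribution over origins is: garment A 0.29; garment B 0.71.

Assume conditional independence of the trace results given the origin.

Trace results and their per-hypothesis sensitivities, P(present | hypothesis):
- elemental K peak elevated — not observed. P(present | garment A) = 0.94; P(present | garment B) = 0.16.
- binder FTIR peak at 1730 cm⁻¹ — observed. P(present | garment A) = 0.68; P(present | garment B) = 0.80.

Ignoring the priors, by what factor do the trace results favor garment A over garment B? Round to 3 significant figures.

The Bayes factor is the ratio of the joint likelihoods of the trace result pattern under the two hypotheses (using 1 − P(present | H) for each absent trace result).
  garment A: (1 − 0.94) × 0.68 = 0.0408
  garment B: (1 − 0.16) × 0.80 = 0.672
Bayes factor = 0.0408 / 0.672 ≈ 0.0607

0.0607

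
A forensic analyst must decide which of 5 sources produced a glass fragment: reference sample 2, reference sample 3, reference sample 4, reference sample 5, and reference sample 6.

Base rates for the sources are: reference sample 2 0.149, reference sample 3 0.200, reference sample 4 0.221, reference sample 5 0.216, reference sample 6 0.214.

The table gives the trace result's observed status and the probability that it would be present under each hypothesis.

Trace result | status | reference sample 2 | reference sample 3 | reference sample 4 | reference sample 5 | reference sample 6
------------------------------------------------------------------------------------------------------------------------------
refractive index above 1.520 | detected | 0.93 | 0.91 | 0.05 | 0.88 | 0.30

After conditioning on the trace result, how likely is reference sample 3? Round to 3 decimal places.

0.311

Multiply each prior by the likelihood of the trace result:
  reference sample 2: 0.149 × 0.93 = 0.13857
  reference sample 3: 0.200 × 0.91 = 0.182
  reference sample 4: 0.221 × 0.05 = 0.01105
  reference sample 5: 0.216 × 0.88 = 0.19008
  reference sample 6: 0.214 × 0.30 = 0.0642
Normalizing constant Z = 0.13857 + 0.182 + 0.01105 + 0.19008 + 0.0642 = 0.5859.
P(reference sample 3 | evidence) = 0.182 / 0.5859 ≈ 0.311.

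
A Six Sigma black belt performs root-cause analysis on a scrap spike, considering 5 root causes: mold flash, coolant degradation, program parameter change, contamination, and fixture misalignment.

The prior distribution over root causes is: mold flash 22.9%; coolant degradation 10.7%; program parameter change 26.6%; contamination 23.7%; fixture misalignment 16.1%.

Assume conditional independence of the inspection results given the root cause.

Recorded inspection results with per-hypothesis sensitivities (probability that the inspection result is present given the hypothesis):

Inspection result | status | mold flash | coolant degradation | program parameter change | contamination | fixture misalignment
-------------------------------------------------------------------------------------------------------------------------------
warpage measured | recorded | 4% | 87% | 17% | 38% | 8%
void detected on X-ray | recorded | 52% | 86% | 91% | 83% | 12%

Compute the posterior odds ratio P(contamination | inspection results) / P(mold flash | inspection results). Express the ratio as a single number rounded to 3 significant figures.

15.7

Unnormalized posterior weight (prior times the inspection result likelihoods) for each of the two hypotheses:
  contamination: 0.237 × 0.38 × 0.83 = 0.07475
  mold flash: 0.229 × 0.04 × 0.52 = 0.0047632
Odds(contamination : mold flash) = 0.07475 / 0.0047632 ≈ 15.7.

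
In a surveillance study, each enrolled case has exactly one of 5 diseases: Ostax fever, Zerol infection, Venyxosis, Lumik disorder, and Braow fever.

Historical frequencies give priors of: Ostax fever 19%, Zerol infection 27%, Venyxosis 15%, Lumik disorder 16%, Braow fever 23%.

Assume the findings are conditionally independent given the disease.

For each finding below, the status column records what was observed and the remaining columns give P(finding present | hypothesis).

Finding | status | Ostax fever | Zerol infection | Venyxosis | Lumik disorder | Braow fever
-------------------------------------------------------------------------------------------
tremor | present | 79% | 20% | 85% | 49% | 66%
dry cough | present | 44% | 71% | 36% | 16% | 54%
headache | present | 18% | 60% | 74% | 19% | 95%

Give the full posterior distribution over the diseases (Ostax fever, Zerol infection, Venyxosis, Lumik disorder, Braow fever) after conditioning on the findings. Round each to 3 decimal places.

0.080, 0.154, 0.228, 0.016, 0.522

For each hypothesis, the unnormalized posterior weight is prior × product of the finding likelihoods:
  Ostax fever: 0.19 × 0.79 × 0.44 × 0.18 = 0.011888
  Zerol infection: 0.27 × 0.20 × 0.71 × 0.60 = 0.023004
  Venyxosis: 0.15 × 0.85 × 0.36 × 0.74 = 0.033966
  Lumik disorder: 0.16 × 0.49 × 0.16 × 0.19 = 0.0023834
  Braow fever: 0.23 × 0.66 × 0.54 × 0.95 = 0.077873
The unnormalized weights sum to 0.14911.
P(Ostax fever | evidence) = 0.011888 / 0.14911 ≈ 0.080
P(Zerol infection | evidence) = 0.023004 / 0.14911 ≈ 0.154
P(Venyxosis | evidence) = 0.033966 / 0.14911 ≈ 0.228
P(Lumik disorder | evidence) = 0.0023834 / 0.14911 ≈ 0.016
P(Braow fever | evidence) = 0.077873 / 0.14911 ≈ 0.522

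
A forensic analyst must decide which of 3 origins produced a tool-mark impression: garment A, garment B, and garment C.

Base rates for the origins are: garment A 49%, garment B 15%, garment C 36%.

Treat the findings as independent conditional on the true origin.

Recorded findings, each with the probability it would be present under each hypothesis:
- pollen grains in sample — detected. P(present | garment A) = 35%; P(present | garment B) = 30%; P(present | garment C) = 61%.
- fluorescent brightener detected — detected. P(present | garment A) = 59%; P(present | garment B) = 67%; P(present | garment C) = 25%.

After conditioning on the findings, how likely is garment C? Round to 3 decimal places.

Multiply each prior by the joint likelihood of the evidence pattern:
  garment A: 0.49 × 0.35 × 0.59 = 0.10118
  garment B: 0.15 × 0.30 × 0.67 = 0.03015
  garment C: 0.36 × 0.61 × 0.25 = 0.0549
Marginal likelihood of the evidence = 0.18623.
P(garment C | evidence) = 0.0549 / 0.18623 ≈ 0.295.

0.295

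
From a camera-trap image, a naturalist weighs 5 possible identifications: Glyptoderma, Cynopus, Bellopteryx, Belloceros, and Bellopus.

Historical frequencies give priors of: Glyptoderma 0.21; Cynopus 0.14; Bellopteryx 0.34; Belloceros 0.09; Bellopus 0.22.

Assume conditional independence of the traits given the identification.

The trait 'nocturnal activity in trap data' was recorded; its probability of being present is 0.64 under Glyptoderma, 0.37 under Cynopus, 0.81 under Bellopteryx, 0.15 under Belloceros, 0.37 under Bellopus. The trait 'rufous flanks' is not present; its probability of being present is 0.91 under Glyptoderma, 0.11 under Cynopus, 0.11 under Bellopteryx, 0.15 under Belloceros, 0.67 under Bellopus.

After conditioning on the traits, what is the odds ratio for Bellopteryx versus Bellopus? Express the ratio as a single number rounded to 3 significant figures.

9.12

Posterior odds equal prior odds times the likelihood ratio; only the two competing hypotheses matter (using 1 − P(present | H) for each absent trait).
  Bellopteryx: 0.34 × 0.81 × (1 − 0.11) = 0.24511
  Bellopus: 0.22 × 0.37 × (1 − 0.67) = 0.026862
Odds(Bellopteryx : Bellopus) = 0.24511 / 0.026862 ≈ 9.12.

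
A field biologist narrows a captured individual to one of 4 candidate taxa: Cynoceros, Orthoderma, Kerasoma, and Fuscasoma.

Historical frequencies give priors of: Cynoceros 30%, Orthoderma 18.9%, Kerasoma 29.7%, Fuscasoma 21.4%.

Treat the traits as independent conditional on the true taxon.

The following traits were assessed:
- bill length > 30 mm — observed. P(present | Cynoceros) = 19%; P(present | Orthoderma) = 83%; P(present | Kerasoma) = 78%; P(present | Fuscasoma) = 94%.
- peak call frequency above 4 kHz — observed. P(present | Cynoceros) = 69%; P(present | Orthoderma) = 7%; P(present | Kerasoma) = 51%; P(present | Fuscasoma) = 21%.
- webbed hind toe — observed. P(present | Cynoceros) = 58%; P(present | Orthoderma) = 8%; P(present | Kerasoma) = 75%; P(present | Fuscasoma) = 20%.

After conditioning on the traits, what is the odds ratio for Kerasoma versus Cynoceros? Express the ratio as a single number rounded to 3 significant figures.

The normalizing constant cancels in an odds ratio, so compute prior × likelihood for the two hypotheses only:
  Kerasoma: 0.297 × 0.78 × 0.51 × 0.75 = 0.08861
  Cynoceros: 0.300 × 0.19 × 0.69 × 0.58 = 0.022811
Posterior odds = 0.08861 / 0.022811 ≈ 3.88.

3.88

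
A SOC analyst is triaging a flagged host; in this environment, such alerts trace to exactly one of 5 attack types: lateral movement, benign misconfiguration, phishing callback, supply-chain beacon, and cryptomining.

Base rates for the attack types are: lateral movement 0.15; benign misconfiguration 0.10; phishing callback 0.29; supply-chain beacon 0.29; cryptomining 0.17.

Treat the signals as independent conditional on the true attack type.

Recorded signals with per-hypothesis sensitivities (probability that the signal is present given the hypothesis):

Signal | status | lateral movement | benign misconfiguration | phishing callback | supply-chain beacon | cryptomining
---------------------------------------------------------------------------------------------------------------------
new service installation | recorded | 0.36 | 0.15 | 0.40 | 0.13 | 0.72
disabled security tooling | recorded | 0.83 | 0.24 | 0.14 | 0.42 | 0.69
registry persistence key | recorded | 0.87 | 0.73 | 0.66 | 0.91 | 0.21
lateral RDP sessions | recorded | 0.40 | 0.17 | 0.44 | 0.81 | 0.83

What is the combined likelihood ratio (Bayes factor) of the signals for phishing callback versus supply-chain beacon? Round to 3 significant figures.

0.404

Take the product of per-signal likelihoods under each hypothesis, then divide.
  phishing callback: 0.40 × 0.14 × 0.66 × 0.44 = 0.016262
  supply-chain beacon: 0.13 × 0.42 × 0.91 × 0.81 = 0.040246
Bayes factor = 0.016262 / 0.040246 ≈ 0.404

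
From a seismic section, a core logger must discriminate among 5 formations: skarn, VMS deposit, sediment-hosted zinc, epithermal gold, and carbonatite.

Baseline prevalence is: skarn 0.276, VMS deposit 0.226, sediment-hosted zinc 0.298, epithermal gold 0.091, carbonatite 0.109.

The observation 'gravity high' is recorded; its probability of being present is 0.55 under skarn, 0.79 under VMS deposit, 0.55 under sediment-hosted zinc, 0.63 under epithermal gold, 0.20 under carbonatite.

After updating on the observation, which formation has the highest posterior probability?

VMS deposit

By Bayes' rule, the unnormalized weight for each hypothesis is prior × likelihood:
  skarn: 0.276 × 0.55 = 0.1518
  VMS deposit: 0.226 × 0.79 = 0.17854
  sediment-hosted zinc: 0.298 × 0.55 = 0.1639
  epithermal gold: 0.091 × 0.63 = 0.05733
  carbonatite: 0.109 × 0.20 = 0.0218
The unnormalized weights sum to 0.57337.
P(skarn | evidence) ≈ 0.1518 / 0.57337 ≈ 0.265
P(VMS deposit | evidence) ≈ 0.17854 / 0.57337 ≈ 0.311
P(sediment-hosted zinc | evidence) ≈ 0.1639 / 0.57337 ≈ 0.286
P(epithermal gold | evidence) ≈ 0.05733 / 0.57337 ≈ 0.100
P(carbonatite | evidence) ≈ 0.0218 / 0.57337 ≈ 0.038
The largest is 0.311, so VMS deposit is most probable.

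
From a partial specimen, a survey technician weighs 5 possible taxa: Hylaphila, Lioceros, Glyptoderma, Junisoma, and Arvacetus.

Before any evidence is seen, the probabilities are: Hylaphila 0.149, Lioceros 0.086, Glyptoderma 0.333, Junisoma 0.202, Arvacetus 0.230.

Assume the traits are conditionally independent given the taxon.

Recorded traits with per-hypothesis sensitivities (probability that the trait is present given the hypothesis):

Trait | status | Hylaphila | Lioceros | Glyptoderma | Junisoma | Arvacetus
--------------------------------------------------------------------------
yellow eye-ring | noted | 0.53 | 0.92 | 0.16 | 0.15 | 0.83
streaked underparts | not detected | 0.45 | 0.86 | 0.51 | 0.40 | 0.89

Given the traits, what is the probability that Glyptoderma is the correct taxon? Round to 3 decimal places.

By Bayes' rule with conditional independence, the unnormalized weight for each hypothesis is prior × ∏ likelihoods (using 1 − P(present | H) for each absent trait):
  Hylaphila: 0.149 × 0.53 × (1 − 0.45) = 0.043433
  Lioceros: 0.086 × 0.92 × (1 − 0.86) = 0.011077
  Glyptoderma: 0.333 × 0.16 × (1 − 0.51) = 0.026107
  Junisoma: 0.202 × 0.15 × (1 − 0.40) = 0.01818
  Arvacetus: 0.230 × 0.83 × (1 − 0.89) = 0.020999
Normalizing constant Z = 0.043433 + 0.011077 + 0.026107 + 0.01818 + 0.020999 = 0.1198.
P(Glyptoderma | evidence) = 0.026107 / 0.1198 ≈ 0.218.

0.218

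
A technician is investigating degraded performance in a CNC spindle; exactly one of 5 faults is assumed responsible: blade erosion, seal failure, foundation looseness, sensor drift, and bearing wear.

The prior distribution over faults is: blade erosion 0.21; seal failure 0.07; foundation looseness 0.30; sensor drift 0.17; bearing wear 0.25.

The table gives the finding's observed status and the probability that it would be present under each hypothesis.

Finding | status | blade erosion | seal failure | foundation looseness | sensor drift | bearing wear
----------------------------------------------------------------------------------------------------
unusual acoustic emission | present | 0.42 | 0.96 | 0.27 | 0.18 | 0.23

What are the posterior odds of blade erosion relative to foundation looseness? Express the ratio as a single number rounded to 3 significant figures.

1.09

Unnormalized posterior weight (prior times the finding likelihood) for each of the two hypotheses:
  blade erosion: 0.21 × 0.42 = 0.0882
  foundation looseness: 0.30 × 0.27 = 0.081
Odds(blade erosion : foundation looseness) = 0.0882 / 0.081 ≈ 1.09.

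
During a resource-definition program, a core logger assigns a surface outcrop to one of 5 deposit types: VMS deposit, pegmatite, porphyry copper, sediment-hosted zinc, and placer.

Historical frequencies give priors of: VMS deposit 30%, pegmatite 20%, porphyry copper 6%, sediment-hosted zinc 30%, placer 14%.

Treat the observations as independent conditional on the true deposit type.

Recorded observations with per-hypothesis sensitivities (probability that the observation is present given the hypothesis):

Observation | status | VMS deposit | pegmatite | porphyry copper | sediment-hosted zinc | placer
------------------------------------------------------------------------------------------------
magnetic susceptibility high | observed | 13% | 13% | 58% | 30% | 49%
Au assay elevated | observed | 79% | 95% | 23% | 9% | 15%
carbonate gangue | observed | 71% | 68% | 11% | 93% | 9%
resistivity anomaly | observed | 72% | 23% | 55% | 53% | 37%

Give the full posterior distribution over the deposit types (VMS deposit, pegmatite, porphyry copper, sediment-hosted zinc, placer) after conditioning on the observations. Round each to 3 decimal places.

Multiply each prior by the joint likelihood of the evidence pattern:
  VMS deposit: 0.30 × 0.13 × 0.79 × 0.71 × 0.72 = 0.01575
  pegmatite: 0.20 × 0.13 × 0.95 × 0.68 × 0.23 = 0.0038631
  porphyry copper: 0.06 × 0.58 × 0.23 × 0.11 × 0.55 = 0.00048424
  sediment-hosted zinc: 0.30 × 0.30 × 0.09 × 0.93 × 0.53 = 0.0039925
  placer: 0.14 × 0.49 × 0.15 × 0.09 × 0.37 = 0.00034266
Normalizing constant Z = 0.01575 + 0.0038631 + 0.00048424 + 0.0039925 + 0.00034266 = 0.024433.
P(VMS deposit | evidence) = 0.01575 / 0.024433 ≈ 0.645
P(pegmatite | evidence) = 0.0038631 / 0.024433 ≈ 0.158
P(porphyry copper | evidence) = 0.00048424 / 0.024433 ≈ 0.020
P(sediment-hosted zinc | evidence) = 0.0039925 / 0.024433 ≈ 0.163
P(placer | evidence) = 0.00034266 / 0.024433 ≈ 0.014

0.645, 0.158, 0.020, 0.163, 0.014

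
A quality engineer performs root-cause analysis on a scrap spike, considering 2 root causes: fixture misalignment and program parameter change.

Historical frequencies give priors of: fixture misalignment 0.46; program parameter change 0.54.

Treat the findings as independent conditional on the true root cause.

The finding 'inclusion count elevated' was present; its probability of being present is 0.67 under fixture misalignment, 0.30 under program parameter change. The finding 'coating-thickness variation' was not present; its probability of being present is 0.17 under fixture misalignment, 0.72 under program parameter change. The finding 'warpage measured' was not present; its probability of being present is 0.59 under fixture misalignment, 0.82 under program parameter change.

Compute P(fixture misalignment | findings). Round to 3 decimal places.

0.928

By Bayes' rule with conditional independence, the unnormalized weight for each hypothesis is prior × ∏ likelihoods (using 1 − P(present | H) for each absent finding):
  fixture misalignment: 0.46 × 0.67 × (1 − 0.17) × (1 − 0.59) = 0.10488
  program parameter change: 0.54 × 0.30 × (1 − 0.72) × (1 − 0.82) = 0.0081648
Normalizing constant Z = 0.10488 + 0.0081648 = 0.11305.
P(fixture misalignment | evidence) = 0.10488 / 0.11305 ≈ 0.928.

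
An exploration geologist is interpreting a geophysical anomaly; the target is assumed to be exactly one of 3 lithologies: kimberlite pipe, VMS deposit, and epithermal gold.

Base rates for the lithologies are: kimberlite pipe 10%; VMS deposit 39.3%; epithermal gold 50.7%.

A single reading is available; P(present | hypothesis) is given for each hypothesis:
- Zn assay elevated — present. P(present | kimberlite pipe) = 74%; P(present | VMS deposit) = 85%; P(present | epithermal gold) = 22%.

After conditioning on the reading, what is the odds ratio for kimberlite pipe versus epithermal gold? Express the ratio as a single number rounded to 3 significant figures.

The normalizing constant cancels in an odds ratio, so compute prior × likelihood for the two hypotheses only:
  kimberlite pipe: 0.100 × 0.74 = 0.074
  epithermal gold: 0.507 × 0.22 = 0.11154
Odds(kimberlite pipe : epithermal gold) = 0.074 / 0.11154 ≈ 0.663.

0.663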